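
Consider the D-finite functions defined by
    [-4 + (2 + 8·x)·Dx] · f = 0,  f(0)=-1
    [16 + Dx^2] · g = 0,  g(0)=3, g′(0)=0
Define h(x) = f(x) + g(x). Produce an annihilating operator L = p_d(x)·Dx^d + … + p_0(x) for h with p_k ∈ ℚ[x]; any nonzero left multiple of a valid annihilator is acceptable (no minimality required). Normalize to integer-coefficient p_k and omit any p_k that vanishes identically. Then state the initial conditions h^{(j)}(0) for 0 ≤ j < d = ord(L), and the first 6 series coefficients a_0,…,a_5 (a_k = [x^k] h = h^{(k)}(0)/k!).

L = (-224 - 1024·x - 2048·x^2) + (48 + 704·x + 3072·x^2 + 4096·x^3)·Dx + (-14 - 64·x - 128·x^2)·Dx^2 + (3 + 44·x + 192·x^2 + 256·x^3)·Dx^3  (order 3).
h: a_k = 2, -2, -22, -4, 42, -28, …
ICs: h(0) = 2, h′(0) = -2, h′′(0) = -44.

f: a_k = -1, -2, 2, -4, 10, -28, …
g: a_k = 3, 0, -24, 0, 32, 0, …
L₀ := lclm(L_f,L_g); ord L₀ ≤ 1+2.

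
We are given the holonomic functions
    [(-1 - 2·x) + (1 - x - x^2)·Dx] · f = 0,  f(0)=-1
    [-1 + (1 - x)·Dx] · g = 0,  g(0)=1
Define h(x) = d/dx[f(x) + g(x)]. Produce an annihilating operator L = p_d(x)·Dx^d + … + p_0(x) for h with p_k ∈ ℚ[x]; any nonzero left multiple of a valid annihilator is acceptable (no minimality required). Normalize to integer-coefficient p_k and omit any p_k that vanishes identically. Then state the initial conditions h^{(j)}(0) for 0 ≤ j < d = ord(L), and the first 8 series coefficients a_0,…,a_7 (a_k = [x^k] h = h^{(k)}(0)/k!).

f: a_k = -1, -1, -2, -3, -5, -8, -13, -21, …
g: a_k = 1, 1, 1, 1, 1, 1, 1, 1, …
h₀=f+g: left-lcm gives L₀, ord ≤ 2.
Derive L from L₀ (diff closure).
L = (-6 - 24·x - 24·x^3 + 6·x^4) + (6 + 6·x - 6·x^2 - 21·x^4 + 6·x^5)·Dx + (-1 + 2·x - 3·x^2 + 6·x^3 - 2·x^4 - 3·x^5 + x^6)·Dx^2  (order 2).
h: a_k = 0, -2, -6, -16, -35, -72, -140, -264, …
ICs: h(0) = 0, h′(0) = -2.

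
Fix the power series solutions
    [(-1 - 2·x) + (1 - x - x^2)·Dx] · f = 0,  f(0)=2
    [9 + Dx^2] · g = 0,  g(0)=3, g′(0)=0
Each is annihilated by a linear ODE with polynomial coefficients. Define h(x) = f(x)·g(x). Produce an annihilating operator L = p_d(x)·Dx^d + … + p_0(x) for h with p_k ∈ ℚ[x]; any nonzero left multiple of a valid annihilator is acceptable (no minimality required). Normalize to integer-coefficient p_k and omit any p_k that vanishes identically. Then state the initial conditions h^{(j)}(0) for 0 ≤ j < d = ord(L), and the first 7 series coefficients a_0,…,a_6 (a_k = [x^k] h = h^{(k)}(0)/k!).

f: a_k = 2, 2, 4, 6, 10, 16, 26, …
g: a_k = 3, 0, -27/2, 0, 81/8, 0, -243/80, …
L₀ := L_f ⊗_s L_g (sym. prod.), ord ≤ 2.
L = (-7 + 9·x + 9·x^2) + (2 + 4·x)·Dx + (-1 + x + x^2)·Dx^2  (order 2).
h: a_k = 6, 6, -15, -9, -15/4, -51/4, -903/40, …
ICs: h(0) = 6, h′(0) = 6.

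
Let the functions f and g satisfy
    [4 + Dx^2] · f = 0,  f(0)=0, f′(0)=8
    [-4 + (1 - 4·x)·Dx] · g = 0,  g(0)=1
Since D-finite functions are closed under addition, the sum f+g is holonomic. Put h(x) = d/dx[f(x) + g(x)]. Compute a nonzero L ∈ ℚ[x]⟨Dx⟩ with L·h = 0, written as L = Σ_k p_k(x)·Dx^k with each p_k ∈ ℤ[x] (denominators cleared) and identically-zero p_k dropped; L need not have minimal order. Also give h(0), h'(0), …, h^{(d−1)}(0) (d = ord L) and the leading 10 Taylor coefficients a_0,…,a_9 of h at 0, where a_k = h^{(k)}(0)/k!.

L = (1568 - 256·x + 512·x^2) + (-100 + 432·x - 192·x^2 + 256·x^3)·Dx + (392 - 64·x + 128·x^2)·Dx^2 + (-25 + 108·x - 48·x^2 + 64·x^3)·Dx^3  (order 3).
h: a_k = 12, 32, 176, 1024, 15376/3, 24576, 5160928/45, 524288, 743178256/315, 10485760, …
ICs: h(0) = 12, h′(0) = 32, h′′(0) = 352.

f: a_k = 0, 8, 0, -16/3, 0, 16/15, 0, -32/315, 0, 16/2835, …
g: a_k = 1, 4, 16, 64, 256, 1024, 4096, 16384, 65536, 262144, …
Weyl lclm of L_f,L_g ⇒ L₀ (ord ≤ 3).
h₀' ⇒ L via d/dx closure of L₀.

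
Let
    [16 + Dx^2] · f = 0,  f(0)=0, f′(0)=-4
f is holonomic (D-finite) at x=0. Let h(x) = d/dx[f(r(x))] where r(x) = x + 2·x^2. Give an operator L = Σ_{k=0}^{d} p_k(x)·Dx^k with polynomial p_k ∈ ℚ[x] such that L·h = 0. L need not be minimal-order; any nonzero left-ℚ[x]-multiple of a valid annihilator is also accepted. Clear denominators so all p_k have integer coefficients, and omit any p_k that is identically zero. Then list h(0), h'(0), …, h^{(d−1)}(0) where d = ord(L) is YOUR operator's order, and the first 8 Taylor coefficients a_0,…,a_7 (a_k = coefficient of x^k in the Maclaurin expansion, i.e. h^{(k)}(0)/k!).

L = (64 + 256·x + 1536·x^2 + 4096·x^3 + 4096·x^4) + (-12 - 48·x)·Dx + (1 + 8·x + 16·x^2)·Dx^2  (order 2).
h: a_k = -4, -16, 32, 256, 1792/3, 0, -106496/45, -229376/45, …
ICs: h(0) = -4, h′(0) = -16.

f: a_k = 0, -4, 0, 32/3, 0, -128/15, 0, 1024/315, …
f∘r: x↦r, Dx↦Dx/r' in L_f ⇒ L₀.
h=h₀': d/dx-closure on L₀ ⇒ L.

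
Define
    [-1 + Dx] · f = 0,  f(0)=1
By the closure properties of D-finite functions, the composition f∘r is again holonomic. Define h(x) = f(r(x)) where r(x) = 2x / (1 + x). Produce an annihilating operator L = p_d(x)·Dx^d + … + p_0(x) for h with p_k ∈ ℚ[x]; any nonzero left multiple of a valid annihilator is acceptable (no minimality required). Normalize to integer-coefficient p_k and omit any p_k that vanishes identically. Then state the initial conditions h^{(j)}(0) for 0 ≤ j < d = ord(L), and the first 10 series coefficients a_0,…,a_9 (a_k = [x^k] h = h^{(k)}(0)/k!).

f: a_k = 1, 1, 1/2, 1/6, 1/24, 1/120, 1/720, 1/5040, 1/40320, 1/362880, …
f∘r: x↦r, Dx↦Dx/r' in L_f ⇒ L₀.
L = -2 + (1 + 2·x + x^2)·Dx  (order 1).
h: a_k = 1, 2, 0, -2/3, 2/3, -2/5, 4/45, 10/63, -32/105, 142/405, …
ICs: h(0) = 1.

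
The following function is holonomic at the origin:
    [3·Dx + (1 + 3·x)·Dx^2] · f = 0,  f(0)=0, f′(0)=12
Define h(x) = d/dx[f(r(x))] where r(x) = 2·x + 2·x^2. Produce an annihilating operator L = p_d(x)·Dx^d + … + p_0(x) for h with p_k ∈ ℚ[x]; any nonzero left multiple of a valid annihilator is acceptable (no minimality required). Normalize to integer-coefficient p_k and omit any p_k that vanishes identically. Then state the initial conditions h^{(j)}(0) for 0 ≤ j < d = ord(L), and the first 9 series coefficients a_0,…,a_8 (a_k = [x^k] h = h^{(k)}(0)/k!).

L = (4 + 12·x + 12·x^2) + (1 + 8·x + 18·x^2 + 12·x^3)·Dx  (order 1).
h: a_k = 24, -96, 432, -2016, 9504, -44928, 212544, -1005696, 4758912, …
ICs: h(0) = 24.

f: a_k = 0, 12, -18, 36, -81, 972/5, -486, 8748/7, -6561/2, …
f∘r: x↦r, Dx↦Dx/r' in L_f ⇒ L₀.
h₀' ⇒ L via d/dx closure of L₀.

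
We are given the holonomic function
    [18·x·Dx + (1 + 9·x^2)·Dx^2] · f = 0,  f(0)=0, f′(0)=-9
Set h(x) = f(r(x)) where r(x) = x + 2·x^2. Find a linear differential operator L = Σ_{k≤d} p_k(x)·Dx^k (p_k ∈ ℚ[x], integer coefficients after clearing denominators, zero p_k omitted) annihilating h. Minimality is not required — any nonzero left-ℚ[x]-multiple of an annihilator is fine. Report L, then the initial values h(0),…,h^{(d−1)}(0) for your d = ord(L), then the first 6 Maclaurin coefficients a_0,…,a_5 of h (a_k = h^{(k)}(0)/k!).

L = (-4 + 18·x + 144·x^2 + 432·x^3 + 432·x^4)·Dx + (1 + 4·x + 9·x^2 + 72·x^3 + 180·x^4 + 144·x^5)·Dx^2  (order 2).
h: a_k = 0, -9, -18, 27, 162, 891/5, …
ICs: h(0) = 0, h′(0) = -9.

f: a_k = 0, -9, 0, 27, 0, -729/5, …
L₀ from L_f via x↦r, Dx↦r'^{-1}Dx.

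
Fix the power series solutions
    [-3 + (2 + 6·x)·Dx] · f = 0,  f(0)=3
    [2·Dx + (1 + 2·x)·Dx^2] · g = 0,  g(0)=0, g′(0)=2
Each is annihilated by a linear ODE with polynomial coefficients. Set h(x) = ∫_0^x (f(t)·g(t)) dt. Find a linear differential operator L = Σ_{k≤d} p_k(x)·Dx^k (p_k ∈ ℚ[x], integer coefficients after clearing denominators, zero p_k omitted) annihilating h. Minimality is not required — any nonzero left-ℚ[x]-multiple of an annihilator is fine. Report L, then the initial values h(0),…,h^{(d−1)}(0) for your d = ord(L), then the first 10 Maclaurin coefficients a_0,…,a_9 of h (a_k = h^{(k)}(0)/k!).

f: a_k = 3, 9/2, -27/8, 81/16, -1215/128, 5103/256, -45927/1024, 216513/2048, -8444007/32768, 42220035/65536, …
g: a_k = 0, 2, -2, 8/3, -4, 32/5, -32/3, 128/7, -32, 512/9, …
L₀ := L_f ⊗_s L_g (sym. prod.), ord ≤ 2.
h=∫h₀ ⇒ L = L₀·Dx.
L = (15 + 18·x)·Dx + (-4 - 12·x)·Dx^2 + (4 + 32·x + 84·x^2 + 72·x^3)·Dx^3  (order 3).
h: a_k = 0, 0, 3, 1, -31/16, 27/8, -3937/640, 52897/4480, -3402537/143360, 5339567/107520, …
ICs: h(0) = 0, h′(0) = 0, h′′(0) = 6.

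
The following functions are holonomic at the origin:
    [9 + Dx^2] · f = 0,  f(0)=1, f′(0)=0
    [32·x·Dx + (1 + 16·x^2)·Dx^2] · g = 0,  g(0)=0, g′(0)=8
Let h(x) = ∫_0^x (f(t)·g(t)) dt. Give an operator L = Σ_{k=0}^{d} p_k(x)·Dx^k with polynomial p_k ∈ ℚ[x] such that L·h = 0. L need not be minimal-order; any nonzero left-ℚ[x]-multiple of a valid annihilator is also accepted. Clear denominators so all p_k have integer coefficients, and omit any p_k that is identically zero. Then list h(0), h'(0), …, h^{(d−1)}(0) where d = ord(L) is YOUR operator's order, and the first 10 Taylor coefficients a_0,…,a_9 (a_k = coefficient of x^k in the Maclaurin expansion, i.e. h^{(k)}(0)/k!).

L = (16425 + 696384·x^2 + 2778624·x^4 + 11943936·x^6 + 47775744·x^8)·Dx + (23616·x + 543744·x^3 + 3981312·x^5 + 21233664·x^7)·Dx^2 + (2050 + 87168·x^2 + 470016·x^4 + 2654208·x^6 + 10616832·x^8)·Dx^3 + (2624·x + 60416·x^3 + 442368·x^5 + 2359296·x^7)·Dx^4 + (25 + 1088·x^2 + 17920·x^4 + 147456·x^6 + 589824·x^8)·Dx^5  (order 5).
h: a_k = 0, 0, 4, 0, -59/3, 0, 3143/30, 0, -467351/560, 0, …
ICs: h(0) = 0, h′(0) = 0, h′′(0) = 8, h′′′(0) = 0, h′′′′(0) = -472.

f: a_k = 1, 0, -9/2, 0, 27/8, 0, -81/80, 0, 729/4480, 0, …
g: a_k = 0, 8, 0, -128/3, 0, 2048/5, 0, -32768/7, 0, 524288/9, …
f·g: L₀ = L_f ⊗_s L_g, ord ≤ 2·2.
∫: right-multiply L₀ by Dx.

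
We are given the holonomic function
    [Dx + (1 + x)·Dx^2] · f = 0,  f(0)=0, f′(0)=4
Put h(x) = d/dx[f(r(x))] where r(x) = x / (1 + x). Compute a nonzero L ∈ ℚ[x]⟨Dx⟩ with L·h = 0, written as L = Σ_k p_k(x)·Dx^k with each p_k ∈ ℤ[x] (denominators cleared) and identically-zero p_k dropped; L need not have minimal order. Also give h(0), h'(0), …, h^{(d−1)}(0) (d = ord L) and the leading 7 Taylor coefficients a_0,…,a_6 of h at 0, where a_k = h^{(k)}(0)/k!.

f: a_k = 0, 4, -2, 4/3, -1, 4/5, -2/3, …
Change of var in L_f (x↦r) gives L₀.
h₀' ⇒ L via d/dx closure of L₀.
L = (3 + 4·x) + (1 + 3·x + 2·x^2)·Dx  (order 1).
h: a_k = 4, -12, 28, -60, 124, -252, 508, …
ICs: h(0) = 4.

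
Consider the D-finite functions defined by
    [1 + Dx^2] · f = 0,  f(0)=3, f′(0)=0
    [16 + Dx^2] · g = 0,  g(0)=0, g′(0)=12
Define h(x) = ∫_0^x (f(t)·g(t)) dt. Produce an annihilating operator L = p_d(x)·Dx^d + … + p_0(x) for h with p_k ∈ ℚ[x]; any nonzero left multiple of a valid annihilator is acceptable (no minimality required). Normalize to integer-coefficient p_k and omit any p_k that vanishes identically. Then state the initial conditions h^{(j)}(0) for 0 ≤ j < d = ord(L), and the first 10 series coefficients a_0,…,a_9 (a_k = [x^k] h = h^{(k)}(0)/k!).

L = 225·Dx + 34·Dx^3 + Dx^5  (order 5).
h: a_k = 0, 0, 18, 0, -57/2, 0, 421/20, 0, -10039/1120, 0, …
ICs: h(0) = 0, h′(0) = 0, h′′(0) = 36, h′′′(0) = 0, h′′′′(0) = -684.

f: a_k = 3, 0, -3/2, 0, 1/8, 0, -1/240, 0, 1/13440, 0, …
g: a_k = 0, 12, 0, -32, 0, 128/5, 0, -1024/105, 0, 2048/945, …
Sym-product of L_f,L_g gives L₀ (≤ ord 4).
h=∫h₀ ⇒ L = L₀·Dx.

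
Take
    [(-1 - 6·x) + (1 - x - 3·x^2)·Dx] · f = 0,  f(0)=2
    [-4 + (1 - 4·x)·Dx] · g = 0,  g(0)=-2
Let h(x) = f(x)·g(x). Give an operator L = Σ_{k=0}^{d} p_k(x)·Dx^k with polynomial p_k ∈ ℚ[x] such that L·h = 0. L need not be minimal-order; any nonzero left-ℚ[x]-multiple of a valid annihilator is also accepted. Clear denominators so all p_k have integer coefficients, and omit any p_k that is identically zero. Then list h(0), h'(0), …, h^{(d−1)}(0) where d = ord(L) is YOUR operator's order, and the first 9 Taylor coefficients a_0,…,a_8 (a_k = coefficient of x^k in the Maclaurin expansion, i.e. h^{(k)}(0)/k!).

f: a_k = 2, 2, 8, 14, 38, 80, 194, 434, 1016, …
g: a_k = -2, -8, -32, -128, -512, -2048, -8192, -32768, -131072, …
f·g: L₀ = L_f ⊗_s L_g, ord ≤ 1·1.
L = (-5 + 2·x + 36·x^2) + (1 - 5·x + x^2 + 12·x^3)·Dx  (order 1).
h: a_k = -4, -20, -96, -412, -1724, -7056, -28612, -115316, -463296, …
ICs: h(0) = -4.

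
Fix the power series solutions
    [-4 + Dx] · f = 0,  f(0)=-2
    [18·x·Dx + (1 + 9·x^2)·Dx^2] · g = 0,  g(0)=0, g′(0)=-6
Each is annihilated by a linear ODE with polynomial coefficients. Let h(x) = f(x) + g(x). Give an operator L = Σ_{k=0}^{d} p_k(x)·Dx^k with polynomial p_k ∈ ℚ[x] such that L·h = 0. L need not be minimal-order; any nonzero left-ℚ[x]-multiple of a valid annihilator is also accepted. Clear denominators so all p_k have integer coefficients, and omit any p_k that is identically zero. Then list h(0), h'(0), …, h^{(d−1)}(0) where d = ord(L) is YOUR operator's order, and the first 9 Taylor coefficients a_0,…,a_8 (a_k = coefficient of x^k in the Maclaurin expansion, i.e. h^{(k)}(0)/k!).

L = (36 - 144·x - 972·x^2 - 1296·x^3)·Dx + (-17 + 99·x^2 - 648·x^4)·Dx^2 + (2 + 9·x + 36·x^2 + 81·x^3 + 162·x^4)·Dx^3  (order 3).
h: a_k = -2, -14, -16, -10/3, -64/3, -1714/15, -512/45, 27826/45, -1024/315, …
ICs: h(0) = -2, h′(0) = -14, h′′(0) = -32.

f: a_k = -2, -8, -16, -64/3, -64/3, -256/15, -512/45, -2048/315, -1024/315, …
g: a_k = 0, -6, 0, 18, 0, -486/5, 0, 4374/7, 0, …
h₀=f+g: left-lcm gives L₀, ord ≤ 3.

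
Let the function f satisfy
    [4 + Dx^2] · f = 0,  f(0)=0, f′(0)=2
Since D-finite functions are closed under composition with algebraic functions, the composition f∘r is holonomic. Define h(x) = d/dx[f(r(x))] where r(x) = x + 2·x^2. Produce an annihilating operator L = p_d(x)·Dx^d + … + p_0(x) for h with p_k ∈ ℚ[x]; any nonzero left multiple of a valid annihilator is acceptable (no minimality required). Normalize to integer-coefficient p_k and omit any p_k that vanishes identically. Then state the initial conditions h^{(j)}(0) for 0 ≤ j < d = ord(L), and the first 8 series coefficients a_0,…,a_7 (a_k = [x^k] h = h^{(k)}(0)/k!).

f: a_k = 0, 2, 0, -4/3, 0, 4/15, 0, -8/315, …
h₀=f(r): pull back L_f along r ⇒ L₀.
h=h₀': d/dx-closure on L₀ ⇒ L.
L = (52 + 64·x + 384·x^2 + 1024·x^3 + 1024·x^4) + (-12 - 48·x)·Dx + (1 + 8·x + 16·x^2)·Dx^2  (order 2).
h: a_k = 2, 8, -4, -32, -236/3, -48, 3352/45, 7552/45, …
ICs: h(0) = 2, h′(0) = 8.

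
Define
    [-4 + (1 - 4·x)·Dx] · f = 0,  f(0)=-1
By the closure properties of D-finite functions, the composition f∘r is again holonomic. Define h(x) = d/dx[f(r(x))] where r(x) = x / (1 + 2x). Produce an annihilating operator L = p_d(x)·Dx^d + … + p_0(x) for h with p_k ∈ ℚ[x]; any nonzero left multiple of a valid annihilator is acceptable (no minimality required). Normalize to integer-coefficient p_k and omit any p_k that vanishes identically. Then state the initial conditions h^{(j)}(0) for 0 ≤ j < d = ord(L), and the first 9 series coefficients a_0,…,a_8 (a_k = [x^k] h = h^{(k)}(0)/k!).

L = 4 + (-1 + 2·x)·Dx  (order 1).
h: a_k = -4, -16, -48, -128, -320, -768, -1792, -4096, -9216, …
ICs: h(0) = -4.

f: a_k = -1, -4, -16, -64, -256, -1024, -4096, -16384, -65536, …
Change of var in L_f (x↦r) gives L₀.
Differentiate: ansatz ord ≤ ord L₀ ⇒ L.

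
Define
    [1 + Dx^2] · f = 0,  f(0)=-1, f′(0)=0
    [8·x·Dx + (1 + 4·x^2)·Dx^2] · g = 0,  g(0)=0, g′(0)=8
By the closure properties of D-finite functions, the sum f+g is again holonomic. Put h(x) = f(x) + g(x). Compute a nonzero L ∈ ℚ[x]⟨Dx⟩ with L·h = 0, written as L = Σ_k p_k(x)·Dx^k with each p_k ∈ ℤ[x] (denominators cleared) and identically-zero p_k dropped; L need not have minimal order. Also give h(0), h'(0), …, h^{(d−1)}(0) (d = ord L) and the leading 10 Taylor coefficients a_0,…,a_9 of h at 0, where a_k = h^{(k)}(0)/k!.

f: a_k = -1, 0, 1/2, 0, -1/24, 0, 1/720, 0, -1/40320, 0, …
g: a_k = 0, 8, 0, -32/3, 0, 128/5, 0, -512/7, 0, 2048/9, …
Weyl lclm of L_f,L_g ⇒ L₀ (ord ≤ 4).
L = (-376·x + 1600·x^3 + 128·x^5)·Dx + (-7 + 76·x^2 + 432·x^4 + 64·x^6)·Dx^2 + (-376·x + 1600·x^3 + 128·x^5)·Dx^3 + (-7 + 76·x^2 + 432·x^4 + 64·x^6)·Dx^4  (order 4).
h: a_k = -1, 8, 1/2, -32/3, -1/24, 128/5, 1/720, -512/7, -1/40320, 2048/9, …
ICs: h(0) = -1, h′(0) = 8, h′′(0) = 1, h′′′(0) = -64.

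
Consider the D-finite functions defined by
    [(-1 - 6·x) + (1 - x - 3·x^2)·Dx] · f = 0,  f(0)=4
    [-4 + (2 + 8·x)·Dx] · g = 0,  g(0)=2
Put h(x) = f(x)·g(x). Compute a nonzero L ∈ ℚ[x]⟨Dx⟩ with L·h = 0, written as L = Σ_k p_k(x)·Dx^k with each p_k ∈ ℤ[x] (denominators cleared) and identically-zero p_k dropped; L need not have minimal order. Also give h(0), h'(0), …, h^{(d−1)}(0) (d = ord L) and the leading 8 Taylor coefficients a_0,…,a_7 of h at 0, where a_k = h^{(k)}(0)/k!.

L = (3 + 8·x + 18·x^2) + (-1 - 3·x + 7·x^2 + 12·x^3)·Dx  (order 1).
h: a_k = 8, 24, 32, 136, 152, 784, 568, 5032, …
ICs: h(0) = 8.

f: a_k = 4, 4, 16, 28, 76, 160, 388, 868, …
g: a_k = 2, 4, -4, 8, -20, 56, -168, 528, …
Sym-product of L_f,L_g gives L₀ (≤ ord 1).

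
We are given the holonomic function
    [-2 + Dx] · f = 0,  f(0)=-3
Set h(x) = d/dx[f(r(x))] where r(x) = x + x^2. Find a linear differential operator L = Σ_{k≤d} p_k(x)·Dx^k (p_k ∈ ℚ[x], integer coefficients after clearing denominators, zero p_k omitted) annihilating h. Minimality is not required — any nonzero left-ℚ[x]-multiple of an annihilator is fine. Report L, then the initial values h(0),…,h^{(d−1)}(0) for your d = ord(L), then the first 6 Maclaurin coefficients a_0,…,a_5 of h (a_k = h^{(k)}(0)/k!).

L = (4 + 8·x + 8·x^2) + (-1 - 2·x)·Dx  (order 1).
h: a_k = -6, -24, -48, -80, -104, -608/5, …
ICs: h(0) = -6.

f: a_k = -3, -6, -6, -4, -2, -4/5, …
Change of var in L_f (x↦r) gives L₀.
Derive L from L₀ (diff closure).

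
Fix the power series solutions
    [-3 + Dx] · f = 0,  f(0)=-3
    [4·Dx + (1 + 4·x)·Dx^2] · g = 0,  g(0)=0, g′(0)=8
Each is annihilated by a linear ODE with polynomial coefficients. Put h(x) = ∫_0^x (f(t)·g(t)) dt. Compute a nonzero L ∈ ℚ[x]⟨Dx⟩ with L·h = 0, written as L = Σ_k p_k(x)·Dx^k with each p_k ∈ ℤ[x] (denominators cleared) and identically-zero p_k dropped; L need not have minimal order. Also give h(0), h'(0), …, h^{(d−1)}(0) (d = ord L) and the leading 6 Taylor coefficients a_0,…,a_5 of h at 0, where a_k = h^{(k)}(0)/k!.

f: a_k = -3, -9, -27/2, -27/2, -81/8, -243/40, …
g: a_k = 0, 8, -16, 128/3, -128, 2048/5, …
f·g: L₀ = L_f ⊗_s L_g, ord ≤ 1·2.
Integrate: L := L₀·Dx.
L = (-3 + 36·x)·Dx + (-2 - 24·x)·Dx^2 + (1 + 4·x)·Dx^3  (order 3).
h: a_k = 0, 0, -12, -8, -23, 108/5, …
ICs: h(0) = 0, h′(0) = 0, h′′(0) = -24.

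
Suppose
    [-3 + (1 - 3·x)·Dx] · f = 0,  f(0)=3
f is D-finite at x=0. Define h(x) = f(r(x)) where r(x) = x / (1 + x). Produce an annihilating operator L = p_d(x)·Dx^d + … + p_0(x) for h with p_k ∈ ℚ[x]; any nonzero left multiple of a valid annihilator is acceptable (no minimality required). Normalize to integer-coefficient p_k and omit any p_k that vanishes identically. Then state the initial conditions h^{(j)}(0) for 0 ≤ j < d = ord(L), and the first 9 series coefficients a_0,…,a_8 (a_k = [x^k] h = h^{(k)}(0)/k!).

L = 3 + (-1 + x + 2·x^2)·Dx  (order 1).
h: a_k = 3, 9, 18, 36, 72, 144, 288, 576, 1152, …
ICs: h(0) = 3.

f: a_k = 3, 9, 27, 81, 243, 729, 2187, 6561, 19683, …
f∘r: x↦r, Dx↦Dx/r' in L_f ⇒ L₀.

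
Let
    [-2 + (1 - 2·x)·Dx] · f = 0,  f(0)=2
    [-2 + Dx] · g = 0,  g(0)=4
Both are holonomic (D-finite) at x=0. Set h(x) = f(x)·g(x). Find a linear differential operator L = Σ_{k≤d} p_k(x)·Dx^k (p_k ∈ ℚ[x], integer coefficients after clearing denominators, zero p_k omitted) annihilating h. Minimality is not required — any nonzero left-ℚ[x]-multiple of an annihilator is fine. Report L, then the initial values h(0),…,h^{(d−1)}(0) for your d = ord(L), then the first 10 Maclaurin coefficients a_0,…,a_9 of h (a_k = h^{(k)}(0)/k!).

f: a_k = 2, 4, 8, 16, 32, 64, 128, 256, 512, 1024, …
g: a_k = 4, 8, 8, 16/3, 8/3, 16/15, 16/45, 32/315, 8/315, 16/2835, …
Product ⇒ symmetric product L₀, ord ≤ 1.
L = (4 - 4·x) + (-1 + 2·x)·Dx  (order 1).
h: a_k = 8, 32, 80, 512/3, 1040/3, 10432/15, 62624/45, 175360/63, 1753616/315, 6313024/567, …
ICs: h(0) = 8.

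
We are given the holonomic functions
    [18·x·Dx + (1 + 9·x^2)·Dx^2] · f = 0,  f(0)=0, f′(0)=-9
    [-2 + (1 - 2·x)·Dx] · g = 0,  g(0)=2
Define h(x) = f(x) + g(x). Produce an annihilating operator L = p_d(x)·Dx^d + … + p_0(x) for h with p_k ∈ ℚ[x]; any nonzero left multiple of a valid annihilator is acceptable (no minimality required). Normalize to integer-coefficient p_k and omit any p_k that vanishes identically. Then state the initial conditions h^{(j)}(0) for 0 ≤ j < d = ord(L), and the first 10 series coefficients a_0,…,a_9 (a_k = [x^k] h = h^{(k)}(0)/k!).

L = (36 - 288·x - 972·x^2)·Dx + (-21 + 36·x - 9·x^2 - 972·x^3)·Dx^2 + (2 + 5·x + 45·x^3 - 162·x^4)·Dx^3  (order 3).
h: a_k = 2, -5, 8, 43, 32, -409/5, 128, 8353/7, 512, -5537, …
ICs: h(0) = 2, h′(0) = -5, h′′(0) = 16.

f: a_k = 0, -9, 0, 27, 0, -729/5, 0, 6561/7, 0, -6561, …
g: a_k = 2, 4, 8, 16, 32, 64, 128, 256, 512, 1024, …
Sum ⇒ L₀ = lclm(L_f,L_g) in ℚ(x)⟨Dx⟩.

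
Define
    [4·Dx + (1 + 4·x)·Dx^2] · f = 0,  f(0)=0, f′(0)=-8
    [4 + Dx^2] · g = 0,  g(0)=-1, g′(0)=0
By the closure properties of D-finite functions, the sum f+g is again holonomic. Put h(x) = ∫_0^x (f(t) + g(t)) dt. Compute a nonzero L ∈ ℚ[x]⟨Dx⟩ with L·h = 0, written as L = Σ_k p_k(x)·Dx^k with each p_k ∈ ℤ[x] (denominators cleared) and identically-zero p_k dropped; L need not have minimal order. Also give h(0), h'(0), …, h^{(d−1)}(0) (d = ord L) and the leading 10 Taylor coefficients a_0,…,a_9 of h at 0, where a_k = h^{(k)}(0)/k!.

L = (400 + 128·x + 256·x^2)·Dx^2 + (36 + 176·x + 192·x^2 + 256·x^3)·Dx^3 + (100 + 32·x + 64·x^2)·Dx^4 + (9 + 44·x + 48·x^2 + 64·x^3)·Dx^5  (order 5).
h: a_k = 0, -1, -4, 6, -32/3, 382/15, -1024/15, 61444/315, -4096/7, 5160958/2835, …
ICs: h(0) = 0, h′(0) = -1, h′′(0) = -8, h′′′(0) = 36, h′′′′(0) = -256.

f: a_k = 0, -8, 16, -128/3, 128, -2048/5, 4096/3, -32768/7, 16384, -524288/9, …
g: a_k = -1, 0, 2, 0, -2/3, 0, 4/45, 0, -2/315, 0, …
L₀ := lclm(L_f,L_g); ord L₀ ≤ 2+2.
h=∫h₀ ⇒ L = L₀·Dx.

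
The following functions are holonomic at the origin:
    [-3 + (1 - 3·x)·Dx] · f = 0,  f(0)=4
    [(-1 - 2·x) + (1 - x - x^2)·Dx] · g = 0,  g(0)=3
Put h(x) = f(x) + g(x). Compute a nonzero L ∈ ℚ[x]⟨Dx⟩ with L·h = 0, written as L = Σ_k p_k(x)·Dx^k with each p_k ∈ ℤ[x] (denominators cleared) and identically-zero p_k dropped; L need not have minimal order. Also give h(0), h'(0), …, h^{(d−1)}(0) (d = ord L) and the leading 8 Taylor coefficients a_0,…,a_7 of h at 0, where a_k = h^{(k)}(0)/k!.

L = (-6 - 36·x + 18·x^2 - 18·x^3) + (14 - 18·x - 24·x^2 + 18·x^3 - 36·x^4)·Dx + (-2 + 10·x - 15·x^2 + 10·x^3 - 9·x^5)·Dx^2  (order 2).
h: a_k = 7, 15, 42, 117, 339, 996, 2955, 8811, …
ICs: h(0) = 7, h′(0) = 15.

f: a_k = 4, 12, 36, 108, 324, 972, 2916, 8748, …
g: a_k = 3, 3, 6, 9, 15, 24, 39, 63, …
f+g: L₀ = lclm(L_f,L_g), ord ≤ 1+1.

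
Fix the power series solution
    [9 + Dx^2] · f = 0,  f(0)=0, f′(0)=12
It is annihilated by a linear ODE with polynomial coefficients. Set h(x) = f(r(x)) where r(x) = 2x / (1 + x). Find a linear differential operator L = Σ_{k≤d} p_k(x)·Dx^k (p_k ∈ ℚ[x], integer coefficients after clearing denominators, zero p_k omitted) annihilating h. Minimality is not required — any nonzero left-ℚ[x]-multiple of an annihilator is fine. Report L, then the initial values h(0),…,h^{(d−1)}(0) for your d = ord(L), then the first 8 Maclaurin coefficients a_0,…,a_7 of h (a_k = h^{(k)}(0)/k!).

L = 36 + (2 + 6·x + 6·x^2 + 2·x^3)·Dx + (1 + 4·x + 6·x^2 + 4·x^3 + x^4)·Dx^2  (order 2).
h: a_k = 0, 24, -24, -120, 408, -2904/5, 120, 53544/35, …
ICs: h(0) = 0, h′(0) = 24.

f: a_k = 0, 12, 0, -18, 0, 81/10, 0, -243/140, …
L₀ from L_f via x↦r, Dx↦r'^{-1}Dx.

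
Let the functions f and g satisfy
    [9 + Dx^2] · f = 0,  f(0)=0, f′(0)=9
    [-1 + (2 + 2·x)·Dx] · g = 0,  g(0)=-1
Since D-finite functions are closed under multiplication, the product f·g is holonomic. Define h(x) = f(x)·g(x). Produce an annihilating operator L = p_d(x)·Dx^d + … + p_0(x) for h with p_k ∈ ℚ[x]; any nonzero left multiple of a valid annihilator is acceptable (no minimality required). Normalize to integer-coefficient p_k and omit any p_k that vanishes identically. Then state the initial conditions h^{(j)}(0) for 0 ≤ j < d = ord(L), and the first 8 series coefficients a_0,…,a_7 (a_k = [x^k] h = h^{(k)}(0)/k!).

L = (39 + 72·x + 36·x^2) + (-4 - 4·x)·Dx + (4 + 8·x + 4·x^2)·Dx^2  (order 2).
h: a_k = 0, -9, -9/2, 117/8, 99/16, -4743/640, -3123/1280, 61587/35840, …
ICs: h(0) = 0, h′(0) = -9.

f: a_k = 0, 9, 0, -27/2, 0, 243/40, 0, -729/560, …
g: a_k = -1, -1/2, 1/8, -1/16, 5/128, -7/256, 21/1024, -33/2048, …
f·g: L₀ = L_f ⊗_s L_g, ord ≤ 2·1.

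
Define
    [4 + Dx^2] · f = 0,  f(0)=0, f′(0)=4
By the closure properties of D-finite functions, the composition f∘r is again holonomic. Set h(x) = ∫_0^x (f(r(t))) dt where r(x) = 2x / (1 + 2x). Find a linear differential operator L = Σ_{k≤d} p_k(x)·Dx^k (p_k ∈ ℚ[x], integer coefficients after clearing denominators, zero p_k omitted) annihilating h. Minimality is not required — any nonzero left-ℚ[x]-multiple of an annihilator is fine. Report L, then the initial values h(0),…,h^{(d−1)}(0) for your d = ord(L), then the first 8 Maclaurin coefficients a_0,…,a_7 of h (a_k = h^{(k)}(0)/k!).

f: a_k = 0, 4, 0, -8/3, 0, 8/15, 0, -16/315, …
f∘r: x↦r, Dx↦Dx/r' in L_f ⇒ L₀.
h=∫h₀ ⇒ L = L₀·Dx.
L = 16·Dx + (4 + 24·x + 48·x^2 + 32·x^3)·Dx^2 + (1 + 8·x + 24·x^2 + 32·x^3 + 16·x^4)·Dx^3  (order 3).
h: a_k = 0, 0, 4, -16/3, 8/3, 64/5, -2752/45, 1280/7, …
ICs: h(0) = 0, h′(0) = 0, h′′(0) = 8.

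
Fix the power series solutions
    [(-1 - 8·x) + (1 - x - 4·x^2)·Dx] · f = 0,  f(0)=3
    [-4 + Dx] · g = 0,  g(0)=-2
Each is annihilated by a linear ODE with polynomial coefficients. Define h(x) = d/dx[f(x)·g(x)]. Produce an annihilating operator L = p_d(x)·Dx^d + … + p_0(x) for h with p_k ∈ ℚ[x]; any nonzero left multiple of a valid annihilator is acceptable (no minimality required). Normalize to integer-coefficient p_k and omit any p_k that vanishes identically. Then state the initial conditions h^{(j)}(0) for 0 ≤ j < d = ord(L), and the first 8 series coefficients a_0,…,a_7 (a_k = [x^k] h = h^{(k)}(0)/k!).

L = (34 + 48·x - 112·x^2 - 128·x^3 + 256·x^4) + (-5 + x + 40·x^2 - 64·x^4)·Dx  (order 1).
h: a_k = -30, -204, -858, -3032, -9766, -30116, -1349422/15, -27668528/105, …
ICs: h(0) = -30.

f: a_k = 3, 3, 15, 27, 87, 195, 543, 1323, …
g: a_k = -2, -8, -16, -64/3, -64/3, -256/15, -512/45, -2048/315, …
Product ⇒ symmetric product L₀, ord ≤ 1.
h=h₀': d/dx-closure on L₀ ⇒ L.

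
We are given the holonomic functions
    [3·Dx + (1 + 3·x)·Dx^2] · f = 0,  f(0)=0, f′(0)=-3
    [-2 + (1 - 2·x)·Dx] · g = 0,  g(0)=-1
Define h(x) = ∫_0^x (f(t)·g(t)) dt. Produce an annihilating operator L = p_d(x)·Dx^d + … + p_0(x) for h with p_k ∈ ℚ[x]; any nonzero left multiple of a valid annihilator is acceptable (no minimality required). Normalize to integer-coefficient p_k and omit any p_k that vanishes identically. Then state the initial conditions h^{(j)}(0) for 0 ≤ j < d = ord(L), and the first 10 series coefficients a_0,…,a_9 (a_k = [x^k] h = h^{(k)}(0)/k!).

f: a_k = 0, -3, 9/2, -9, 81/4, -243/5, 243/2, -2187/7, 6561/8, -2187, …
g: a_k = -1, -2, -4, -8, -16, -32, -64, -128, -256, -512, …
Product ⇒ symmetric product L₀, ord ≤ 2.
∫: right-multiply L₀ by Dx.
L = 6·Dx + (1 + 18·x)·Dx^2 + (-1 - x + 6·x^2)·Dx^3  (order 3).
h: a_k = 0, 0, 3/2, 1/2, 3, 3/4, 187/20, -93/70, 2571/70, -21697/840, …
ICs: h(0) = 0, h′(0) = 0, h′′(0) = 3.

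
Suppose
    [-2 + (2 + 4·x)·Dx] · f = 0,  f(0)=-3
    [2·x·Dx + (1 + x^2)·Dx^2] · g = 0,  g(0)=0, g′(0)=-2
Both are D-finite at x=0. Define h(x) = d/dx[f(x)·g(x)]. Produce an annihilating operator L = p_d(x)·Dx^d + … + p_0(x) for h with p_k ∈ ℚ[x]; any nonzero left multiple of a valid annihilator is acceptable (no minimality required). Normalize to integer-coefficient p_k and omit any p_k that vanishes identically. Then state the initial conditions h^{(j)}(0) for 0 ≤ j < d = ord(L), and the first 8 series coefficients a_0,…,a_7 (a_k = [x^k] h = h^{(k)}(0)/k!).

f: a_k = -3, -3, 3/2, -3/2, 15/8, -21/8, 63/16, -99/16, …
g: a_k = 0, -2, 0, 2/3, 0, -2/5, 0, 2/7, …
f·g: L₀ = L_f ⊗_s L_g, ord ≤ 1·2.
h=h₀': d/dx-closure on L₀ ⇒ L.
L = (-1 + 20·x + 20·x^2 - 12·x^3 - 3·x^4) + (8 + 30·x + 54·x^2 + 34·x^3 - 42·x^4 - 12·x^5)·Dx + (3 + 10·x + 6·x^2 - 2·x^3 - x^4 - 12·x^5 - 4·x^6)·Dx^2  (order 2).
h: a_k = 6, 12, -15, 4, -31/4, 327/10, -2263/40, 2903/35, …
ICs: h(0) = 6, h′(0) = 12.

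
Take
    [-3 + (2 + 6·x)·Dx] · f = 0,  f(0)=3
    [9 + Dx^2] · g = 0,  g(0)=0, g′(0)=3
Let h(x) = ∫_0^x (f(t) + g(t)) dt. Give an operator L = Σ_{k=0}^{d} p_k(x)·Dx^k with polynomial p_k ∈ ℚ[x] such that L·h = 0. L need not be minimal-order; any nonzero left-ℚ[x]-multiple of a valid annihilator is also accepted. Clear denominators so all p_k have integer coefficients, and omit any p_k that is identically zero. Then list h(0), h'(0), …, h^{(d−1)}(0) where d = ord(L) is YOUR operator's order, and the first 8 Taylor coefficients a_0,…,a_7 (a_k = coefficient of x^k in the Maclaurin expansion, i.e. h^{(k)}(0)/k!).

L = (-63 - 216·x - 324·x^2)·Dx + (18 + 198·x + 648·x^2 + 648·x^3)·Dx^2 + (-7 - 24·x - 36·x^2)·Dx^3 + (2 + 22·x + 72·x^2 + 72·x^3)·Dx^4  (order 4).
h: a_k = 0, 3, 15/4, -9/8, 9/64, -243/128, 9369/2560, -6561/1024, …
ICs: h(0) = 0, h′(0) = 3, h′′(0) = 15/2, h′′′(0) = -27/4.

f: a_k = 3, 9/2, -27/8, 81/16, -1215/128, 5103/256, -45927/1024, 216513/2048, …
g: a_k = 0, 3, 0, -9/2, 0, 81/40, 0, -243/560, …
Sum ⇒ L₀ = lclm(L_f,L_g) in ℚ(x)⟨Dx⟩.
h=∫h₀ ⇒ L = L₀·Dx.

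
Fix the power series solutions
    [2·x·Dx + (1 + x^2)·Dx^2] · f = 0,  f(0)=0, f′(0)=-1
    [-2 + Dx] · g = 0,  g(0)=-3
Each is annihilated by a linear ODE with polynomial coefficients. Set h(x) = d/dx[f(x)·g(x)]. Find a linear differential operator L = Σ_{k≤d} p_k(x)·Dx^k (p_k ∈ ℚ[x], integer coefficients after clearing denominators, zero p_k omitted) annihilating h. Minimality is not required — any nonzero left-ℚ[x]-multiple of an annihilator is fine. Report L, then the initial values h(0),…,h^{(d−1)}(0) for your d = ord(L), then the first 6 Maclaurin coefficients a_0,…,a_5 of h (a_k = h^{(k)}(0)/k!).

f: a_k = 0, -1, 0, 1/3, 0, -1/5, …
g: a_k = -3, -6, -6, -4, -2, -4/5, …
Sym-product of L_f,L_g gives L₀ (≤ ord 2).
Differentiate: ansatz ord ≤ ord L₀ ⇒ L.
L = (2 - 8·x + 14·x^2 - 8·x^3 + 4·x^4) + (-3 + 6·x - 11·x^2 + 6·x^3 - 4·x^4)·Dx + (1 - x + 2·x^2 - x^3 + x^4)·Dx^2  (order 2).
h: a_k = 3, 12, 15, 8, 3, 4, …
ICs: h(0) = 3, h′(0) = 12.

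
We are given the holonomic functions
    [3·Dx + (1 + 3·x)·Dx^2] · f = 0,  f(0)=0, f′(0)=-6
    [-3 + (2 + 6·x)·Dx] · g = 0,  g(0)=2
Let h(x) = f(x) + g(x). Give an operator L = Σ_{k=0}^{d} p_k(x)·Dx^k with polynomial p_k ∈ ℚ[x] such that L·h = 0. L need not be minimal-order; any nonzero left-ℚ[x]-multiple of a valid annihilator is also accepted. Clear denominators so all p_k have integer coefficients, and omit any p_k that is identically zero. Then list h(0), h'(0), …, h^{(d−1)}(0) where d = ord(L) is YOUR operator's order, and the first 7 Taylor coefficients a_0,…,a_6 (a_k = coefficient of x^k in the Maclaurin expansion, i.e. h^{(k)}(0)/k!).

L = 9·Dx + (15 + 45·x)·Dx^2 + (2 + 12·x + 18·x^2)·Dx^3  (order 3).
h: a_k = 2, -3, 27/4, -117/8, 2187/64, -53703/640, 109107/512, …
ICs: h(0) = 2, h′(0) = -3, h′′(0) = 27/2.

f: a_k = 0, -6, 9, -18, 81/2, -486/5, 243, …
g: a_k = 2, 3, -9/4, 27/8, -405/64, 1701/128, -15309/512, …
h₀=f+g: left-lcm gives L₀, ord ≤ 3.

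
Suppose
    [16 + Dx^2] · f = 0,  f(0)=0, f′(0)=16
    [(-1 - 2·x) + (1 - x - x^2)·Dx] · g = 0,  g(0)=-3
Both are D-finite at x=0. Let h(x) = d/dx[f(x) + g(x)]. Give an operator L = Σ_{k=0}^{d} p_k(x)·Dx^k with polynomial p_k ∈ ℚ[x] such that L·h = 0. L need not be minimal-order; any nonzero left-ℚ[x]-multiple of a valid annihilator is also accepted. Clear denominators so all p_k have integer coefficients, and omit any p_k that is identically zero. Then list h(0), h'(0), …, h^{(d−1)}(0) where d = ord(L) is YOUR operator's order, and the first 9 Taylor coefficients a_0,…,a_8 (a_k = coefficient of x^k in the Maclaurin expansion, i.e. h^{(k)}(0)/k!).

L = (1472 + 2624·x + 2560·x^2 + 640·x^3 + 2240·x^4 + 2304·x^5 + 768·x^6) + (-272 - 112·x + 1008·x^2 - 160·x^3 - 800·x^4 + 576·x^5 + 896·x^6 + 256·x^7)·Dx + (92 + 164·x + 160·x^2 + 40·x^3 + 140·x^4 + 144·x^5 + 48·x^6)·Dx^2 + (-17 - 7·x + 63·x^2 - 10·x^3 - 50·x^4 + 36·x^5 + 56·x^6 + 16·x^7)·Dx^3  (order 3).
h: a_k = 13, -12, -155, -60, 152/3, -234, -23941/45, -816, -459583/315, …
ICs: h(0) = 13, h′(0) = -12, h′′(0) = -310.

f: a_k = 0, 16, 0, -128/3, 0, 512/15, 0, -4096/315, 0, …
g: a_k = -3, -3, -6, -9, -15, -24, -39, -63, -102, …
Sum ⇒ L₀ = lclm(L_f,L_g) in ℚ(x)⟨Dx⟩.
Derive L from L₀ (diff closure).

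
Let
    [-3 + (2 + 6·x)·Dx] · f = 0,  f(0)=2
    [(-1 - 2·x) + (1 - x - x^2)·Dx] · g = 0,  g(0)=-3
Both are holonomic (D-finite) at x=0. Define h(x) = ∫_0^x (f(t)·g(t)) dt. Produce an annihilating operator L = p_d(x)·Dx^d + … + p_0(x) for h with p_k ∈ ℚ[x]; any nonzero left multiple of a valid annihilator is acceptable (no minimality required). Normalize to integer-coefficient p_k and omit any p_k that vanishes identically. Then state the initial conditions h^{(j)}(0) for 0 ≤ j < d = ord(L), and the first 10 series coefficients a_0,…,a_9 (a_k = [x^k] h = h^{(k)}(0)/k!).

L = (5 + 7·x + 9·x^2)·Dx + (-2 - 4·x + 8·x^2 + 6·x^3)·Dx^2  (order 2).
h: a_k = 0, -6, -15/2, -19/4, -315/32, -2217/320, -4859/256, -30117/3584, -393363/8192, 395485/49152, …
ICs: h(0) = 0, h′(0) = -6.

f: a_k = 2, 3, -9/4, 27/8, -405/64, 1701/128, -15309/512, 72171/1024, -2814669/16384, 14073345/32768, …
g: a_k = -3, -3, -6, -9, -15, -24, -39, -63, -102, -165, …
h₀=f·g: eliminate ⇒ L₀, order ≤ 1·1.
Integrate: L := L₀·Dx.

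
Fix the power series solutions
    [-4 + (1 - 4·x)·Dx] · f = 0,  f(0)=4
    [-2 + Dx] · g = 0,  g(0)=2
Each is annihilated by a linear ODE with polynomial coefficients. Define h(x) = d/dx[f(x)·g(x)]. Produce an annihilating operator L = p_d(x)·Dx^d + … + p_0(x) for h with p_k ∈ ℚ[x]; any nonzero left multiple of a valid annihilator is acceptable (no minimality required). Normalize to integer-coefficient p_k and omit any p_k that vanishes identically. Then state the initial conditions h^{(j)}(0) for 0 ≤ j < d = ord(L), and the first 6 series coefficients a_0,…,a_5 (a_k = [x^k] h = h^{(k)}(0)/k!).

f: a_k = 4, 16, 64, 256, 1024, 4096, …
g: a_k = 2, 4, 4, 8/3, 4/3, 8/15, …
L₀ := L_f ⊗_s L_g (sym. prod.), ord ≤ 1.
Derive L from L₀ (diff closure).
L = (26 - 48·x + 32·x^2) + (-3 + 16·x - 16·x^2)·Dx  (order 1).
h: a_k = 48, 416, 2528, 13504, 202592/3, 4862272/15, …
ICs: h(0) = 48.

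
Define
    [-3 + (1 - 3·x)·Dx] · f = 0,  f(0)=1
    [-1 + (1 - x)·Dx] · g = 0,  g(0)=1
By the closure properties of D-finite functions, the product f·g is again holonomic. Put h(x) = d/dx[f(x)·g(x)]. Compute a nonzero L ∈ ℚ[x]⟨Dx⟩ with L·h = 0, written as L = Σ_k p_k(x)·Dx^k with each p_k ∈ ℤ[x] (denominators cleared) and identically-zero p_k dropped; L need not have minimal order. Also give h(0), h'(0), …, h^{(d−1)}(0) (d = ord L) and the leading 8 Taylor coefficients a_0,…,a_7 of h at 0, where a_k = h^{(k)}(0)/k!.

L = (13 - 36·x + 27·x^2) + (-2 + 11·x - 18·x^2 + 9·x^3)·Dx  (order 1).
h: a_k = 4, 26, 120, 484, 1820, 6558, 22960, 78728, …
ICs: h(0) = 4.

f: a_k = 1, 3, 9, 27, 81, 243, 729, 2187, …
g: a_k = 1, 1, 1, 1, 1, 1, 1, 1, …
h₀=f·g: eliminate ⇒ L₀, order ≤ 1·1.
Derive L from L₀ (diff closure).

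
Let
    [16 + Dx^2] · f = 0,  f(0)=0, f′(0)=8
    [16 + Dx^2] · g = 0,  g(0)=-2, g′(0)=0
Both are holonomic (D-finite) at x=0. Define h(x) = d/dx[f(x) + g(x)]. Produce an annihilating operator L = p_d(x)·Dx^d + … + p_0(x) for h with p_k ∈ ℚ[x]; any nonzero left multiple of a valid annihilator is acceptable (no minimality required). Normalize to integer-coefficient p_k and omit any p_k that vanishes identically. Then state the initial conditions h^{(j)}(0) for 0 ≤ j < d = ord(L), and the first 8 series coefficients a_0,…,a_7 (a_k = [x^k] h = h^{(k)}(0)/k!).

f: a_k = 0, 8, 0, -64/3, 0, 256/15, 0, -2048/315, …
g: a_k = -2, 0, 16, 0, -64/3, 0, 512/45, 0, …
L₀ := lclm(L_f,L_g); ord L₀ ≤ 2+2.
Differentiate: ansatz ord ≤ ord L₀ ⇒ L.
L = 16 + Dx^2  (order 2).
h: a_k = 8, 32, -64, -256/3, 256/3, 1024/15, -2048/45, -8192/315, …
ICs: h(0) = 8, h′(0) = 32.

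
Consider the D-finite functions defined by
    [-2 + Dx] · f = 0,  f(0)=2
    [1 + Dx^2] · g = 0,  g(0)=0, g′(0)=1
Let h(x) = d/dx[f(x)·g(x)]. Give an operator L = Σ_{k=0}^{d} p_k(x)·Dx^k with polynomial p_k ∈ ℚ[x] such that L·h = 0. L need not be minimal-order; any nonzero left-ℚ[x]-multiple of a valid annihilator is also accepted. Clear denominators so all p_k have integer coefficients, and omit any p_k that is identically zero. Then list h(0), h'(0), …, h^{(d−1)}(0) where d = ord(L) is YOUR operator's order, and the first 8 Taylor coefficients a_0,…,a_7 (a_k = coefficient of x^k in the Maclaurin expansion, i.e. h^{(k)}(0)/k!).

f: a_k = 2, 4, 4, 8/3, 4/3, 8/15, 8/45, 16/315, …
g: a_k = 0, 1, 0, -1/6, 0, 1/120, 0, -1/5040, …
Product ⇒ symmetric product L₀, ord ≤ 2.
Derive L from L₀ (diff closure).
L = 5 - 4·Dx + Dx^2  (order 2).
h: a_k = 2, 8, 11, 8, 41/12, 11/15, -29/360, -2/15, …
ICs: h(0) = 2, h′(0) = 8.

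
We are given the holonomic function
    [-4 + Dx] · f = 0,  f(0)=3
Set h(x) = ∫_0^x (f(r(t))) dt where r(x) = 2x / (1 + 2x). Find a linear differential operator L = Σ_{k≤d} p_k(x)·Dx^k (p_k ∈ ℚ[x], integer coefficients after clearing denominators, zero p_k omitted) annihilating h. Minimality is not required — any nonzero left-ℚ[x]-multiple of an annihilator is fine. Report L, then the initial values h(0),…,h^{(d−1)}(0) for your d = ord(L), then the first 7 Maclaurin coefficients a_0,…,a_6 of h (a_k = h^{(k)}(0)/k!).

f: a_k = 3, 12, 24, 32, 32, 128/5, 256/15, …
Substitute x→r, Dx→(1/r')Dx; clear ⇒ L₀.
Integrate: L := L₀·Dx.
L = -8·Dx + (1 + 4·x + 4·x^2)·Dx^2  (order 2).
h: a_k = 0, 3, 12, 16, -8, -64/5, 448/15, …
ICs: h(0) = 0, h′(0) = 3.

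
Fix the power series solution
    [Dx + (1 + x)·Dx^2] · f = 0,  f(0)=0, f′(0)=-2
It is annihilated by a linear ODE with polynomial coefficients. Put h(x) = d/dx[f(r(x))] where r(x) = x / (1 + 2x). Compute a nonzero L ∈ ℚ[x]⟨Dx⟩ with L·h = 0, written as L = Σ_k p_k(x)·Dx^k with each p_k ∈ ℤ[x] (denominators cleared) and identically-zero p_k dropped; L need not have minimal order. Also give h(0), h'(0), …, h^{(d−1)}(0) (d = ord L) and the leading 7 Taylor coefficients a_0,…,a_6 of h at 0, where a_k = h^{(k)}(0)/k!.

f: a_k = 0, -2, 1, -2/3, 1/2, -2/5, 1/3, …
L₀ from L_f via x↦r, Dx↦r'^{-1}Dx.
h=h₀': d/dx-closure on L₀ ⇒ L.
L = (5 + 12·x) + (1 + 5·x + 6·x^2)·Dx  (order 1).
h: a_k = -2, 10, -38, 130, -422, 1330, -4118, …
ICs: h(0) = -2.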